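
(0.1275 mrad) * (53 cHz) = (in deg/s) 0.003872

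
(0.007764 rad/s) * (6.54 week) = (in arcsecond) 6.334e+09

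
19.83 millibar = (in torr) 14.87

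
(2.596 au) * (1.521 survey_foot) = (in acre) 4.449e+07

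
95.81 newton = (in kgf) 9.77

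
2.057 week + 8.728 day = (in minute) 3.33e+04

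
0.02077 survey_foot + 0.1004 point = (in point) 18.05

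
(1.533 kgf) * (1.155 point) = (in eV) 3.823e+16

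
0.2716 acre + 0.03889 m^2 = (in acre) 0.2716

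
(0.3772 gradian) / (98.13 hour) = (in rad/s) 1.677e-08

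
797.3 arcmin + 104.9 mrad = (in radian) 0.3368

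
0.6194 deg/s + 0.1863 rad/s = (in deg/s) 11.29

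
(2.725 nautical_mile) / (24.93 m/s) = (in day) 0.002343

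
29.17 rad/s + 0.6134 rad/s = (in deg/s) 1706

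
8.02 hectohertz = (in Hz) 802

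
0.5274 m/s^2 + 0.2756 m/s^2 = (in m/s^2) 0.803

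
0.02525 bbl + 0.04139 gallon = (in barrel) 0.02624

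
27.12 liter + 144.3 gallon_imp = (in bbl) 4.297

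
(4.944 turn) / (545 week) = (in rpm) 9e-07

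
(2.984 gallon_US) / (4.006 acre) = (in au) 4.658e-18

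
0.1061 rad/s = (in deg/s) 6.079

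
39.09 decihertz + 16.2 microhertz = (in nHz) 3.909e+09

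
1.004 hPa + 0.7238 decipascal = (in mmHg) 0.7536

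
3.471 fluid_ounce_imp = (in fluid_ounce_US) 3.335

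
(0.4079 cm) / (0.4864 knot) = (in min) 0.0002717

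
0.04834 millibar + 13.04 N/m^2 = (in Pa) 17.87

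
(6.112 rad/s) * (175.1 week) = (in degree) 3.709e+10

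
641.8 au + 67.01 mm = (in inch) 3.78e+15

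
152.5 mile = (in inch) 9.662e+06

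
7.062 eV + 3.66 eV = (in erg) 1.718e-11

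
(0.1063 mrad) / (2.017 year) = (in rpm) 1.596e-11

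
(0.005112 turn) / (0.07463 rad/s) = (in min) 0.007173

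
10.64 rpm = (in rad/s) 1.114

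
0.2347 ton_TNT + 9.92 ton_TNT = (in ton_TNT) 10.15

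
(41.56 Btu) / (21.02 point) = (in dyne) 5.913e+11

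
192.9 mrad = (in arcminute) 663.1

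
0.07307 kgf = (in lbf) 0.1611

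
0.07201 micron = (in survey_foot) 2.363e-07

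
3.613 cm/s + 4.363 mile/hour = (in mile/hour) 4.444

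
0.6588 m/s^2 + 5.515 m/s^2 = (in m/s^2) 6.174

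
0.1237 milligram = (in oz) 4.363e-06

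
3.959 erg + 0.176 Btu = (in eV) 1.159e+21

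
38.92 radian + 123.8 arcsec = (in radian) 38.92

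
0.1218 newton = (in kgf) 0.01242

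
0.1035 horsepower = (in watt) 77.18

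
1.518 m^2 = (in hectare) 0.0001518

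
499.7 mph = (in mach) 0.6561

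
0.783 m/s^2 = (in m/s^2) 0.783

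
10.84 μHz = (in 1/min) 0.0006504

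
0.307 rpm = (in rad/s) 0.03215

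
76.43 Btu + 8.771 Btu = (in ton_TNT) 2.148e-05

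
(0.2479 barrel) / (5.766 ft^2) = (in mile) 4.572e-05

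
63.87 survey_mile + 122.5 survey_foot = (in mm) 1.028e+08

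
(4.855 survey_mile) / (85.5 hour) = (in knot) 0.04934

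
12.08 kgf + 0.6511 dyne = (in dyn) 1.185e+07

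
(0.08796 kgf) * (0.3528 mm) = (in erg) 3043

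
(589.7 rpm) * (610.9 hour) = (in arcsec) 2.801e+13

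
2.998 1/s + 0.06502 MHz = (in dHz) 6.502e+05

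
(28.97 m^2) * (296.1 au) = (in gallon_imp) 2.823e+17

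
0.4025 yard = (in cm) 36.8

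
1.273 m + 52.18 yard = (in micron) 4.899e+07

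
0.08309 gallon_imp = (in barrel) 0.002376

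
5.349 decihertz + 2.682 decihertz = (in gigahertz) 8.031e-10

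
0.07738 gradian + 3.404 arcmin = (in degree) 0.1264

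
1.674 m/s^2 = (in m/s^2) 1.674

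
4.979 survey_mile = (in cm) 8.013e+05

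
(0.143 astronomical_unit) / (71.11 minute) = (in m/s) 5.014e+06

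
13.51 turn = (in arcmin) 2.918e+05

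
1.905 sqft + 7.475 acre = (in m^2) 3.025e+04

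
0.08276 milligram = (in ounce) 2.919e-06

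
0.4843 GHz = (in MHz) 484.3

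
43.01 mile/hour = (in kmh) 69.22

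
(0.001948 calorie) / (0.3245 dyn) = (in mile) 1.561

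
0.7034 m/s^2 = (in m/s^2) 0.7034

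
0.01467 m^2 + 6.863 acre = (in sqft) 2.99e+05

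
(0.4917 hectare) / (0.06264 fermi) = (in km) 7.85e+16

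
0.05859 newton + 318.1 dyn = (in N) 0.06177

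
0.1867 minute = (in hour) 0.003112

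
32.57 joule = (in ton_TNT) 7.784e-09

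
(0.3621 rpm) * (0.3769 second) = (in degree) 0.8189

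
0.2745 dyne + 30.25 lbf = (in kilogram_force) 13.72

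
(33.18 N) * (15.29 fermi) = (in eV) 3.166e+06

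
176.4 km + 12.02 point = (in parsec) 5.717e-12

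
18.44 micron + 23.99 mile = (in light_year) 4.081e-12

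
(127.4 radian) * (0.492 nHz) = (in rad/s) 6.268e-08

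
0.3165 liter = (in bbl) 0.001991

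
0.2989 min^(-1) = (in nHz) 4.982e+06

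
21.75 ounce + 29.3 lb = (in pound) 30.66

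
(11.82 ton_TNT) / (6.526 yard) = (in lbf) 1.863e+09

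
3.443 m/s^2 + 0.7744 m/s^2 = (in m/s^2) 4.217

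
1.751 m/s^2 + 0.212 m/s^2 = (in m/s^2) 1.963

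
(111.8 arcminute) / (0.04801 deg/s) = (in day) 0.0004492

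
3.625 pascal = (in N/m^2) 3.625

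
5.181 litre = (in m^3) 0.005181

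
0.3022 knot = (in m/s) 0.1555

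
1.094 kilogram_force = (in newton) 10.73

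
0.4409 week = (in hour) 74.07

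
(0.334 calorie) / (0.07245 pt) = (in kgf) 5575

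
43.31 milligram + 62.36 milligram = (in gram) 0.1057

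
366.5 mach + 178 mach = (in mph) 4.147e+05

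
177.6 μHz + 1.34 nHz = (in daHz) 1.776e-05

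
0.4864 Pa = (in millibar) 0.004864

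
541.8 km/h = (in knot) 292.5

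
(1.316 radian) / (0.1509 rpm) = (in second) 83.28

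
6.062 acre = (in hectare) 2.453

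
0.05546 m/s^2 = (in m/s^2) 0.05546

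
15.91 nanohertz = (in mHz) 1.591e-05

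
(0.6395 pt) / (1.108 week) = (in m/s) 3.367e-10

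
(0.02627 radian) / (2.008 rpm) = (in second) 0.1249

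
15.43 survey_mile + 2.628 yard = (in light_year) 2.625e-12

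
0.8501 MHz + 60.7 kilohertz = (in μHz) 9.108e+11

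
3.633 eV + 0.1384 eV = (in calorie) 1.444e-19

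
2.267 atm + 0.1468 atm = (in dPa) 2.446e+06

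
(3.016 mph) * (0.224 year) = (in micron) 9.524e+12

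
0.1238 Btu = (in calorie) 31.22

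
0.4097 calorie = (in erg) 1.714e+07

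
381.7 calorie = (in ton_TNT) 3.817e-07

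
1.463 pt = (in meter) 0.0005161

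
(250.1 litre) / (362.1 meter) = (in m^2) 0.0006907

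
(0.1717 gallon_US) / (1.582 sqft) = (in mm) 4.422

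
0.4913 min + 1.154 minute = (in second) 98.72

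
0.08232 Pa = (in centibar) 8.232e-05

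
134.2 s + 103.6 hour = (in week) 0.6169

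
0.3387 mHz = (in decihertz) 0.003387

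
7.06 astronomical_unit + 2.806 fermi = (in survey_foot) 3.465e+12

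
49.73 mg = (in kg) 4.973e-05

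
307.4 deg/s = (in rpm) 51.23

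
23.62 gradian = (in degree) 21.26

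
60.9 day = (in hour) 1462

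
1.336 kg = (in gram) 1336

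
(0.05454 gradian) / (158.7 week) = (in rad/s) 8.926e-12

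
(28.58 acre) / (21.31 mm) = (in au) 3.628e-05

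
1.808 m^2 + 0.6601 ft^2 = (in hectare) 0.0001869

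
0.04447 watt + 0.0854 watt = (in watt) 0.1299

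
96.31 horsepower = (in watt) 7.182e+04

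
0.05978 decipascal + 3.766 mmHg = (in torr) 3.766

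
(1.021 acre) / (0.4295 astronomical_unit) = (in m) 6.431e-08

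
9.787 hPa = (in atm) 0.009659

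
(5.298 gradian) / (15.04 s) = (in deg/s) 0.317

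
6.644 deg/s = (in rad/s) 0.116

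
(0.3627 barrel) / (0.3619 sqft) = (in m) 1.715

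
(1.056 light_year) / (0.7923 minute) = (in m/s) 2.102e+14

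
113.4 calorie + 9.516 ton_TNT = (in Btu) 3.774e+07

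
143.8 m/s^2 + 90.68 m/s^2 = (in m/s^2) 234.5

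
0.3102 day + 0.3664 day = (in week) 0.09666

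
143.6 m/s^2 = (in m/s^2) 143.6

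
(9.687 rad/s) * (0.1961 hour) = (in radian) 6839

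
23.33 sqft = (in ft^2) 23.33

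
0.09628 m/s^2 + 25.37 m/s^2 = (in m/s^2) 25.47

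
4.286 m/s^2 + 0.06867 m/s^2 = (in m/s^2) 4.355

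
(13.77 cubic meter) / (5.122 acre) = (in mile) 4.128e-07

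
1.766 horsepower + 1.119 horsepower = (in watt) 2151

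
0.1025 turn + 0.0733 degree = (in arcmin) 2218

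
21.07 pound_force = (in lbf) 21.07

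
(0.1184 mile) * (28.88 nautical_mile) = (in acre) 2518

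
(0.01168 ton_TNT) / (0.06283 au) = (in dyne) 519.9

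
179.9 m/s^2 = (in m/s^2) 179.9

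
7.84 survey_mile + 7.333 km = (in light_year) 2.109e-12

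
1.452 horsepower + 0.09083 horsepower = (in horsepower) 1.543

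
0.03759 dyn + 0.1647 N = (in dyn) 1.647e+04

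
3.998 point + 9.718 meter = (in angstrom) 9.719e+10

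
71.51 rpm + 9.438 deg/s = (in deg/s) 438.5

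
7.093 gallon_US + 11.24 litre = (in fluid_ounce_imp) 1341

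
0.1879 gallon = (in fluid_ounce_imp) 25.03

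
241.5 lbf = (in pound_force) 241.5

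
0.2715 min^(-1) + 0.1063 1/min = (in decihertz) 0.06297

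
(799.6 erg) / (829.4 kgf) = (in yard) 1.075e-08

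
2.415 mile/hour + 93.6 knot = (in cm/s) 4923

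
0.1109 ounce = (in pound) 0.006931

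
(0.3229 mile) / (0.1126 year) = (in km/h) 0.0005268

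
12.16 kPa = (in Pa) 1.216e+04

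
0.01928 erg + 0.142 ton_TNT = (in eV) 3.708e+27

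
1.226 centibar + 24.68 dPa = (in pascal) 1228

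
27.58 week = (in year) 0.5289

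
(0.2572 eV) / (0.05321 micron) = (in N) 7.744e-13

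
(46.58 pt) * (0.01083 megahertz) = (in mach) 0.5227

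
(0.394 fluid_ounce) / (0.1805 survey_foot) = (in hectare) 2.118e-08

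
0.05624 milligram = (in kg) 5.624e-08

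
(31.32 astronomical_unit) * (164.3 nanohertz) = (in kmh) 2.771e+06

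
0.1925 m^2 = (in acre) 4.757e-05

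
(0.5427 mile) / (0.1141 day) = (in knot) 0.1722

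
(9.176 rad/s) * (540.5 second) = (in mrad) 4.96e+06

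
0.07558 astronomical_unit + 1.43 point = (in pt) 3.205e+13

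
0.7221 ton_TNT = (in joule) 3.021e+09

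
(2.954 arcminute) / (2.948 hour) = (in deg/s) 4.639e-06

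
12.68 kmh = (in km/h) 12.68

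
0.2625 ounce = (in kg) 0.007442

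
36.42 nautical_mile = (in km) 67.45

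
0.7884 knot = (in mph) 0.9073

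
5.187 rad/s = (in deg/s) 297.2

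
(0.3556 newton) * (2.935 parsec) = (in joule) 3.22e+16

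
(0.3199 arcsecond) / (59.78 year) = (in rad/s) 8.227e-16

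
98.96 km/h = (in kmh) 98.96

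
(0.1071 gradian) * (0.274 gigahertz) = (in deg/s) 2.641e+07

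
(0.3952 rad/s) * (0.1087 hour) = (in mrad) 1.546e+05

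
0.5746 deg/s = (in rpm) 0.09577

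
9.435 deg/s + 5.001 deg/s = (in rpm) 2.406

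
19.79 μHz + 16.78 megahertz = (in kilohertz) 1.678e+04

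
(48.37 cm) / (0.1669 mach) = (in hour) 2.364e-06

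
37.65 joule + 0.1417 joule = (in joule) 37.79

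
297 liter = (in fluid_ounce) 1.004e+04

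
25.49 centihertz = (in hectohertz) 0.002549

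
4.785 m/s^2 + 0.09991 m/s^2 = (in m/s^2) 4.885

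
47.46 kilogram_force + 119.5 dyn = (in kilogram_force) 47.46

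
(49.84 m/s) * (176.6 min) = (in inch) 2.079e+07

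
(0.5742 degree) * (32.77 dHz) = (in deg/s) 1.882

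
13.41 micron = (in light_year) 1.417e-21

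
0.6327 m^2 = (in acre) 0.0001563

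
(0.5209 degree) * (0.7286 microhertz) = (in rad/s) 6.624e-09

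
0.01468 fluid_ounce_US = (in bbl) 2.731e-06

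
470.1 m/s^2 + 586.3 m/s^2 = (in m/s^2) 1056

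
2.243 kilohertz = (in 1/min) 1.346e+05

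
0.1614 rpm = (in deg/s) 0.9684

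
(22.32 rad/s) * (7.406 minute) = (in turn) 1579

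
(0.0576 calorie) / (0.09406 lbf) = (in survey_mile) 0.0003579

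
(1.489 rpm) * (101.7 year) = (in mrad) 5.001e+11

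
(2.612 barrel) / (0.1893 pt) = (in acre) 1.537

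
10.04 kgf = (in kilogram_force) 10.04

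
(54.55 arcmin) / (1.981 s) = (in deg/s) 0.4589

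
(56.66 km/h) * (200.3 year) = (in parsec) 3.222e-06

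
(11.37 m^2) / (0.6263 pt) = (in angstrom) 5.146e+14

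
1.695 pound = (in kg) 0.7688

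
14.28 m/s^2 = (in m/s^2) 14.28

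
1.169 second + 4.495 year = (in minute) 2.363e+06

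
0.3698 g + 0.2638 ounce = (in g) 7.848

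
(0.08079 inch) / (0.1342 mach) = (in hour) 1.247e-08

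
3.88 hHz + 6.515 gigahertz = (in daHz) 6.515e+08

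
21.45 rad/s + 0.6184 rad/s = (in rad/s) 22.07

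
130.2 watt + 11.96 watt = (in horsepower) 0.1906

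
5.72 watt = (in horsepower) 0.007671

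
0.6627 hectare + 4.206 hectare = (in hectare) 4.869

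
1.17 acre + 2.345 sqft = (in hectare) 0.4735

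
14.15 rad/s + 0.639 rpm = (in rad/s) 14.22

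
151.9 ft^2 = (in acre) 0.003487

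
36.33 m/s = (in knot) 70.62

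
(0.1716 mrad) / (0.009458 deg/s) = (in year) 3.296e-08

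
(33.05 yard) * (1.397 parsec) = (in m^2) 1.303e+18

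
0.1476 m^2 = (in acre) 3.647e-05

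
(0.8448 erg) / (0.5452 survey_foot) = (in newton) 5.084e-07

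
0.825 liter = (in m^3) 0.000825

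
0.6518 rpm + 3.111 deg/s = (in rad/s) 0.1226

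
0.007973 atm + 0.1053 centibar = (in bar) 0.009132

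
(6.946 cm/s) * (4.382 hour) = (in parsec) 3.551e-14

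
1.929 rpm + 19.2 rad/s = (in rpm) 185.3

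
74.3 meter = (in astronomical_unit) 4.967e-10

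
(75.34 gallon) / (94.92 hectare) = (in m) 3.005e-07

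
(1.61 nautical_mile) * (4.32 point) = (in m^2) 4.544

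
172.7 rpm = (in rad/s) 18.09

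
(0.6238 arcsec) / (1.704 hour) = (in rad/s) 4.93e-10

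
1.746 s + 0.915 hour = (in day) 0.03815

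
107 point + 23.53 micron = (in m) 0.03777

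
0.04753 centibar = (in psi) 0.006894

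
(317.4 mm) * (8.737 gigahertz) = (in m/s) 2.773e+09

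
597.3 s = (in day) 0.006913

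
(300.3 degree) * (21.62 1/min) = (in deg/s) 108.2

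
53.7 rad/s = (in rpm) 512.8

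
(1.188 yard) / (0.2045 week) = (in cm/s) 0.0008783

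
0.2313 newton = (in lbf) 0.052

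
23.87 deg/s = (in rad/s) 0.4166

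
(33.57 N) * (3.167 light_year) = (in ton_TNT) 2.404e+08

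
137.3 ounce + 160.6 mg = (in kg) 3.893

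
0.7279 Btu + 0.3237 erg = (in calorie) 183.6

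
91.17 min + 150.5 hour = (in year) 0.01735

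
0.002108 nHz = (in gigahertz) 2.108e-21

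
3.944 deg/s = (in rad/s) 0.06884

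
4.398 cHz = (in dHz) 0.4398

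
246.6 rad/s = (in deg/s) 1.413e+04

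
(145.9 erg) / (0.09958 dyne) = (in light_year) 1.549e-15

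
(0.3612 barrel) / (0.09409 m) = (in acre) 0.0001508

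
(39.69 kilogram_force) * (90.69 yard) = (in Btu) 30.59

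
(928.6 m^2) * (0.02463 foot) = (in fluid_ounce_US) 2.357e+05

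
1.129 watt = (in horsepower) 0.001514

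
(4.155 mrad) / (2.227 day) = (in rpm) 2.062e-07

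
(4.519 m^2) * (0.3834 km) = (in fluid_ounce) 5.859e+07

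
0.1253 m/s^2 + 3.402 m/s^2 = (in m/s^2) 3.527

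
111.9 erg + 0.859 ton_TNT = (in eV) 2.243e+28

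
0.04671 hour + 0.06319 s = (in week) 0.0002781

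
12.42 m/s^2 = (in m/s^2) 12.42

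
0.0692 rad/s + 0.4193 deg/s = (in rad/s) 0.07652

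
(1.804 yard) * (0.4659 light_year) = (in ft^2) 7.826e+16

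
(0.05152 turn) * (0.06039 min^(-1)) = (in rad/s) 0.0003258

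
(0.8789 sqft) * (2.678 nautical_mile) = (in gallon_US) 1.07e+05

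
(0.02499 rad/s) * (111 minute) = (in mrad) 1.664e+05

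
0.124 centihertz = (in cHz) 0.124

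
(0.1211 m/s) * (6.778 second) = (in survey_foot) 2.693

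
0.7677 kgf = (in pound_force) 1.692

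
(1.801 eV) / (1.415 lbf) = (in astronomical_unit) 3.064e-31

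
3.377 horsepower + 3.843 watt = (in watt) 2522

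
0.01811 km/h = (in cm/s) 0.5031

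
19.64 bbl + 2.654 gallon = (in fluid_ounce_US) 1.059e+05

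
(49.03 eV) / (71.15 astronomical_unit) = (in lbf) 1.659e-31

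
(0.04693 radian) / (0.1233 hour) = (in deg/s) 0.006058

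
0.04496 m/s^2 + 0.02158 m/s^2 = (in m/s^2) 0.06654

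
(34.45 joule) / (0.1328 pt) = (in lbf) 1.653e+05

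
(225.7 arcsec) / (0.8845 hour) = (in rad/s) 3.436e-07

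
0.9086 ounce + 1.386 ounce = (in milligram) 6.505e+04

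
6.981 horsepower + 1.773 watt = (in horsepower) 6.983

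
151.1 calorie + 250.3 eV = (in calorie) 151.1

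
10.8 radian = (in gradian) 687.5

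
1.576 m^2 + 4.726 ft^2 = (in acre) 0.0004979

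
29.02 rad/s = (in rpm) 277.1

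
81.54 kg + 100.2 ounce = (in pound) 186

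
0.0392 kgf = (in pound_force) 0.08642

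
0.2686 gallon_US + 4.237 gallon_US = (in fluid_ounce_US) 576.7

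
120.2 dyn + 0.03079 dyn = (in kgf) 0.0001226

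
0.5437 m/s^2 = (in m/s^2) 0.5437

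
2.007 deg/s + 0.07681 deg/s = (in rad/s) 0.03637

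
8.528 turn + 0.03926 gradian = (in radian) 53.58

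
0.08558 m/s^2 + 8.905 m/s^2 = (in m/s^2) 8.991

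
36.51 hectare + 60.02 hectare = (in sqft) 1.039e+07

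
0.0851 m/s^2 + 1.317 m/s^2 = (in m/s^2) 1.402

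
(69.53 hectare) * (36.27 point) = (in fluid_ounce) 3.008e+08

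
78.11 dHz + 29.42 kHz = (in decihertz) 2.943e+05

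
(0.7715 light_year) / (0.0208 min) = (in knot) 1.137e+16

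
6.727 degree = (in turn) 0.01869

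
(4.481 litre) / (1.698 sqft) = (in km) 2.841e-05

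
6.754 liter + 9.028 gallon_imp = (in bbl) 0.3006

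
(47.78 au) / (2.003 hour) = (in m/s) 9.913e+08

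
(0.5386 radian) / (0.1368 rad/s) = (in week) 6.51e-06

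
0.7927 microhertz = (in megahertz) 7.927e-13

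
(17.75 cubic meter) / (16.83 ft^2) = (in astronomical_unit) 7.589e-11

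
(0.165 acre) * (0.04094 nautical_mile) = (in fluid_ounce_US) 1.712e+09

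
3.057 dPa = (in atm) 3.017e-06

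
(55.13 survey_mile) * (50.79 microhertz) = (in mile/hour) 10.08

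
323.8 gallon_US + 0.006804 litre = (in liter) 1226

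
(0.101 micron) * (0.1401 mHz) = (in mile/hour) 3.165e-11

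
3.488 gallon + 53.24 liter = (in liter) 66.44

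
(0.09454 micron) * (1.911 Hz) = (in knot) 3.512e-07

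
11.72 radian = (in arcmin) 4.029e+04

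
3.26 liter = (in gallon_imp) 0.7171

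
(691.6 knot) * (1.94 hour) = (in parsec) 8.053e-11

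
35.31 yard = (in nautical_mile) 0.01743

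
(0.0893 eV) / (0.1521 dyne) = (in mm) 9.407e-12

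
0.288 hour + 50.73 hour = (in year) 0.005824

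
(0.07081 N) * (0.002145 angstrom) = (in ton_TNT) 3.63e-24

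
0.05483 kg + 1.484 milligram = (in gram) 54.83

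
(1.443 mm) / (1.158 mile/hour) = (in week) 4.609e-09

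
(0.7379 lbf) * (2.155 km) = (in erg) 7.073e+10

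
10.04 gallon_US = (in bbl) 0.239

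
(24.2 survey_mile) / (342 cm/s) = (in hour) 3.163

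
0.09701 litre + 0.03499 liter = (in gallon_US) 0.03487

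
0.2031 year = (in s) 6.405e+06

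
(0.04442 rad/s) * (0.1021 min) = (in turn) 0.04331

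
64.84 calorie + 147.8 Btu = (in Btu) 148.1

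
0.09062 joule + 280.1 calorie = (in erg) 1.172e+10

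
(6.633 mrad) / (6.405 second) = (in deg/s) 0.05934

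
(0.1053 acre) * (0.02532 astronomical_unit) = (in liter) 1.614e+15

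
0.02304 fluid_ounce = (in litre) 0.0006814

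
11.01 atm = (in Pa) 1.116e+06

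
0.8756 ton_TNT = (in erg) 3.664e+16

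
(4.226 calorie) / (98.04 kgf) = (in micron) 1.839e+04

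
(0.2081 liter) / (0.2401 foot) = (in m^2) 0.002844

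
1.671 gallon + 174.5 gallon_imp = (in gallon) 211.2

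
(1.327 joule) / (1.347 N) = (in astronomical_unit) 6.585e-12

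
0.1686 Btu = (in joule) 177.9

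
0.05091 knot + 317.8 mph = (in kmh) 511.5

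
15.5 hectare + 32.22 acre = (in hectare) 28.54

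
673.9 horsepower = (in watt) 5.025e+05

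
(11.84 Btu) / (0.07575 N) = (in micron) 1.649e+11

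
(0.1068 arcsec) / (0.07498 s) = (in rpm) 6.594e-05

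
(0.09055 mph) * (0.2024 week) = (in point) 1.405e+07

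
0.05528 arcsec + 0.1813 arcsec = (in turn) 1.825e-07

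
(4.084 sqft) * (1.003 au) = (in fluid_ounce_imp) 2.004e+15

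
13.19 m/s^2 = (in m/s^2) 13.19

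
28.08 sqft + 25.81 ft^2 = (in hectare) 0.0005007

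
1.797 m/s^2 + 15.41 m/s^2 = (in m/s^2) 17.21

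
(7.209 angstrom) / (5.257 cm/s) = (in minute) 2.286e-10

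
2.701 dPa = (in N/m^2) 0.2701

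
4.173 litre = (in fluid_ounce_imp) 146.9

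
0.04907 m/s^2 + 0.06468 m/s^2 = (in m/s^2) 0.1138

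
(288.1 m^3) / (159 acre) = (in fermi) 4.477e+11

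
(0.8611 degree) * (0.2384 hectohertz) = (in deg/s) 20.53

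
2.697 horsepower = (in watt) 2011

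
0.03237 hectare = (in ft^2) 3484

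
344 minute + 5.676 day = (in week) 0.845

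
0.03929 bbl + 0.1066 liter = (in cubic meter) 0.006353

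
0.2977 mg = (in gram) 0.0002977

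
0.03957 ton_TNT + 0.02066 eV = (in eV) 1.033e+27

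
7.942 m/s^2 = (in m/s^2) 7.942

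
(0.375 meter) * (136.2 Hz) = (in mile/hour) 114.3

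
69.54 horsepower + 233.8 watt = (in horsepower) 69.85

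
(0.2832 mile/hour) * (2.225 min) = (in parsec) 5.477e-16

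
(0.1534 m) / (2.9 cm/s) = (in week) 8.746e-06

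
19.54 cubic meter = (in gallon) 5162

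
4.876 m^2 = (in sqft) 52.48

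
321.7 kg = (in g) 3.217e+05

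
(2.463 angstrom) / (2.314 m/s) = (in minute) 1.774e-12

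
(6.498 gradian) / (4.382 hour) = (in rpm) 6.179e-05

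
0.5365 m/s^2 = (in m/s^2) 0.5365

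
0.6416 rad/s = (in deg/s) 36.76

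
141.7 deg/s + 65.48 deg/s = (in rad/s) 3.616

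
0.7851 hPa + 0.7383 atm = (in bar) 0.7489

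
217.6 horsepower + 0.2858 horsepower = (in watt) 1.625e+05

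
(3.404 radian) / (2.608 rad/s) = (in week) 2.158e-06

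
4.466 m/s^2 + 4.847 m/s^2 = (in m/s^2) 9.313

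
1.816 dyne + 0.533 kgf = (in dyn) 5.227e+05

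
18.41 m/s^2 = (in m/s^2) 18.41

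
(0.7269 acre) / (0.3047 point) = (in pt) 7.757e+10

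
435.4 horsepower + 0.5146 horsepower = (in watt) 3.251e+05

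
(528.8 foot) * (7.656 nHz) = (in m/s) 1.234e-06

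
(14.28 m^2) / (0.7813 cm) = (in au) 1.222e-08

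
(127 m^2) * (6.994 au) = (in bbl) 8.358e+14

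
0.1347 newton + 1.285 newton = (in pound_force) 0.3192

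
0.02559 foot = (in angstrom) 7.8e+07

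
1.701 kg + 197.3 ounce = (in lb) 16.08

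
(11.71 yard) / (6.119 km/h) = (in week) 1.042e-05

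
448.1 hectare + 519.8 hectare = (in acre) 2392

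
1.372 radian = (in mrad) 1372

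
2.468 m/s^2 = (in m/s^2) 2.468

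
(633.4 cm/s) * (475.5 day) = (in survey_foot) 8.537e+08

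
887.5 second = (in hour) 0.2465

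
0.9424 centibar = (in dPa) 9424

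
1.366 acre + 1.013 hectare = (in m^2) 1.566e+04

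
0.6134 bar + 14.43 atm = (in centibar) 1523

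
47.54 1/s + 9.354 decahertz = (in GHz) 1.411e-07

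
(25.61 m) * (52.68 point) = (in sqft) 5.123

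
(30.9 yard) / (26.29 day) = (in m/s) 1.244e-05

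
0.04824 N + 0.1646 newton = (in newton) 0.2128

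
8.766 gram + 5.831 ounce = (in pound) 0.3838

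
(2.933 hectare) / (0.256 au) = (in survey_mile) 4.759e-10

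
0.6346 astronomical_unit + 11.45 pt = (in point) 2.691e+14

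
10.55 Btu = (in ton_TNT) 2.66e-06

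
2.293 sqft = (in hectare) 2.13e-05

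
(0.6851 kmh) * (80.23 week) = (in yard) 1.01e+07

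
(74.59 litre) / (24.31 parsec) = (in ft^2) 1.07e-18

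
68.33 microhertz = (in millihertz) 0.06833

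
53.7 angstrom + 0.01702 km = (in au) 1.138e-10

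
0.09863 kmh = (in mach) 8.046e-05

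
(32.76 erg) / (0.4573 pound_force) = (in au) 1.077e-17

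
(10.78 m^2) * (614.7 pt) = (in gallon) 617.5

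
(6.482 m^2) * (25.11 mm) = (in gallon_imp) 35.8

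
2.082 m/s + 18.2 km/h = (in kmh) 25.7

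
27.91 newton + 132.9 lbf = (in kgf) 63.13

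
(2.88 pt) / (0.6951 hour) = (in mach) 1.192e-09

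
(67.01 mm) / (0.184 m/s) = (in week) 6.022e-07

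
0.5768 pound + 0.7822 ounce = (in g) 283.8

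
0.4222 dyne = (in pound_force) 9.491e-07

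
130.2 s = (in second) 130.2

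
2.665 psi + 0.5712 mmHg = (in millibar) 184.5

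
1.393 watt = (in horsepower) 0.001868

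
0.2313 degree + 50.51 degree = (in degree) 50.74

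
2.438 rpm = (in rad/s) 0.2553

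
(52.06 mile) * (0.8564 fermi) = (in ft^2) 7.723e-10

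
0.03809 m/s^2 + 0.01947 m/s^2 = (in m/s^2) 0.05756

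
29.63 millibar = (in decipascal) 2.963e+04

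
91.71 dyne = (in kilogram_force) 9.352e-05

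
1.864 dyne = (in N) 1.864e-05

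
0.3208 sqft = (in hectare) 2.98e-06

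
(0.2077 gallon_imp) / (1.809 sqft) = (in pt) 15.93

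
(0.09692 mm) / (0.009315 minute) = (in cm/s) 0.01734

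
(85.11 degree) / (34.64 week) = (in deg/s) 4.062e-06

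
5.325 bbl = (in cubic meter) 0.8466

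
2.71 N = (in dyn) 2.71e+05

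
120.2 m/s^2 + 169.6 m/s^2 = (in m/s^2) 289.8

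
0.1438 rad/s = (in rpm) 1.373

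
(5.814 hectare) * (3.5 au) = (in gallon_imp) 6.696e+18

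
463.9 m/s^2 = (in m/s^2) 463.9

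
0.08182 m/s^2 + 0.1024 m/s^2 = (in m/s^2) 0.1842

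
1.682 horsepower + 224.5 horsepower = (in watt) 1.687e+05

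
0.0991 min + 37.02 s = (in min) 0.7161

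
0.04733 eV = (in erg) 7.583e-14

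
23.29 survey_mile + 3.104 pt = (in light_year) 3.962e-12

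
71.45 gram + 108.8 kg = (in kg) 108.9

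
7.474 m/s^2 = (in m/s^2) 7.474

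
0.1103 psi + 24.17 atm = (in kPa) 2450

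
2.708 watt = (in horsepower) 0.003631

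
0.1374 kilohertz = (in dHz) 1374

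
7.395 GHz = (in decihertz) 7.395e+10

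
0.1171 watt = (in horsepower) 0.000157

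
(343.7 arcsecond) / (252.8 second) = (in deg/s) 0.0003777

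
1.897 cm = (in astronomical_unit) 1.268e-13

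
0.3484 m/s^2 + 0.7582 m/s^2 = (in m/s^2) 1.107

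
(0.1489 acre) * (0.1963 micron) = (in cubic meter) 0.0001183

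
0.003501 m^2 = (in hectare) 3.501e-07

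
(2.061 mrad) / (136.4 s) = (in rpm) 0.0001443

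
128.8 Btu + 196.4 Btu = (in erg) 3.431e+12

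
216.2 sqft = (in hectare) 0.002009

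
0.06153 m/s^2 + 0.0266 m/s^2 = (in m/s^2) 0.08813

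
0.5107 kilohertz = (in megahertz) 0.0005107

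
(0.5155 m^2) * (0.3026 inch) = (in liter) 3.962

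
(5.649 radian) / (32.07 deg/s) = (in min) 0.1682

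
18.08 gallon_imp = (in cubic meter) 0.08219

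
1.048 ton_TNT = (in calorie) 1.048e+09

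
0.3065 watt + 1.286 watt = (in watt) 1.593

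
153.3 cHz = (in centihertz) 153.3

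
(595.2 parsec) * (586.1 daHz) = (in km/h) 3.875e+23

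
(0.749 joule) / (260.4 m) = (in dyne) 287.6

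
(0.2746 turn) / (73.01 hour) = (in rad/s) 6.564e-06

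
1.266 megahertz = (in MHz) 1.266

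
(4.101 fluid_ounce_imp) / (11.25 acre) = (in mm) 2.559e-06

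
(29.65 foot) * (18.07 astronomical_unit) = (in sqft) 2.63e+14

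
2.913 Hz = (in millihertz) 2913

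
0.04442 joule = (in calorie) 0.01062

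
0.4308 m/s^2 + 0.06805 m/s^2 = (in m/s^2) 0.4989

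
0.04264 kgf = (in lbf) 0.09401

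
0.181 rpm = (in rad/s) 0.01895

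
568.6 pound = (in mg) 2.579e+08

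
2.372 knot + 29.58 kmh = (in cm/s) 943.7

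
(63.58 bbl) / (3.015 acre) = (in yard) 0.000906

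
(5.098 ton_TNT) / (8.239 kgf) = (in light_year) 2.79e-08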